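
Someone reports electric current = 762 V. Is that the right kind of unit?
No

electric current has SI base units: A
V does NOT reduce to A; a valid unit for electric current would be e.g. A.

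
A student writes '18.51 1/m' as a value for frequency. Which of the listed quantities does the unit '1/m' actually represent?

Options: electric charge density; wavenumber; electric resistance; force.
wavenumber

frequency should have units dimensionally equivalent to 1 / s (e.g. Hz).
The given unit '1/m' reduces to 1 / m. Of the listed options, that is the dimensionality of wavenumber.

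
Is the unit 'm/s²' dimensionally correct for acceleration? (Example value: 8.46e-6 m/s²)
Yes

acceleration has SI base units: m / s^2
m/s² reduces to the same SI base units, so it is a valid unit for acceleration.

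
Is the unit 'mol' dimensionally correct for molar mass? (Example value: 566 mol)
No

molar mass has SI base units: kg / mol
mol does NOT reduce to kg / mol; a valid unit for molar mass would be e.g. kg/mol.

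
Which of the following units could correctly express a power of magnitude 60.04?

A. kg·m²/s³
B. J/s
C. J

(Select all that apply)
A, B

power has SI base units: kg * m^2 / s^3

Checking each option against kg * m^2 / s^3:
  A. kg·m²/s³: ✓ matches
  B. J/s: ✓ matches
  C. J: ✗ does not match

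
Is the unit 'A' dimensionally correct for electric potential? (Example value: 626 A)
No

electric potential has SI base units: kg * m^2 / (A * s^3)
A does NOT reduce to kg * m^2 / (A * s^3); a valid unit for electric potential would be e.g. V.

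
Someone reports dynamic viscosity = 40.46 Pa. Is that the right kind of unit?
No

dynamic viscosity has SI base units: kg / (m * s)
Pa does NOT reduce to kg / (m * s); a valid unit for dynamic viscosity would be e.g. Pa·s.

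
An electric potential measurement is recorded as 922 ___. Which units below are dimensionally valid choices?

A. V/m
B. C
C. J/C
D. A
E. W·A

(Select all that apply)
C

electric potential has SI base units: kg * m^2 / (A * s^3)

Checking each option against kg * m^2 / (A * s^3):
  A. V/m: ✗ does not match
  B. C: ✗ does not match
  C. J/C: ✓ matches
  D. A: ✗ does not match
  E. W·A: ✗ does not match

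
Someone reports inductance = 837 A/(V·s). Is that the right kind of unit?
No

inductance has SI base units: kg * m^2 / (A^2 * s^2)
A/(V·s) does NOT reduce to kg * m^2 / (A^2 * s^2); a valid unit for inductance would be e.g. H.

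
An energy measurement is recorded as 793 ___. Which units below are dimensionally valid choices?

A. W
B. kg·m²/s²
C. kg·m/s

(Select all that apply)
B

energy has SI base units: kg * m^2 / s^2

Checking each option against kg * m^2 / s^2:
  A. W: ✗ does not match
  B. kg·m²/s²: ✓ matches
  C. kg·m/s: ✗ does not match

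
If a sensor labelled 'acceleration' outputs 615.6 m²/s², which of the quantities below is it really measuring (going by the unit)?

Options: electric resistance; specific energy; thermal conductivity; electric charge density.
specific energy

acceleration should have units dimensionally equivalent to m / s^2 (e.g. m/s²).
The given unit 'm²/s²' reduces to m^2 / s^2. Of the listed options, that is the dimensionality of specific energy.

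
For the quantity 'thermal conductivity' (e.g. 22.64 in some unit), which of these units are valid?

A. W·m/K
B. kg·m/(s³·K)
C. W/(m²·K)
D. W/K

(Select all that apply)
B

thermal conductivity has SI base units: kg * m / (s^3 * K)

Checking each option against kg * m / (s^3 * K):
  A. W·m/K: ✗ does not match
  B. kg·m/(s³·K): ✓ matches
  C. W/(m²·K): ✗ does not match
  D. W/K: ✗ does not match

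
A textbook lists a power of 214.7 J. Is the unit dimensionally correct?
No

power has SI base units: kg * m^2 / s^3
J does NOT reduce to kg * m^2 / s^3; a valid unit for power would be e.g. W.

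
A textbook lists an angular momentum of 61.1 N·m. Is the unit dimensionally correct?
No

angular momentum has SI base units: kg * m^2 / s
N·m does NOT reduce to kg * m^2 / s; a valid unit for angular momentum would be e.g. kg·m²/s.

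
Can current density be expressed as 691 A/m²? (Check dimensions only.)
Yes

current density has SI base units: A / m^2
A/m² reduces to the same SI base units, so it is a valid unit for current density.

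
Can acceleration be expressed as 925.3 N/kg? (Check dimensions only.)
Yes

acceleration has SI base units: m / s^2
N/kg reduces to the same SI base units, so it is a valid unit for acceleration.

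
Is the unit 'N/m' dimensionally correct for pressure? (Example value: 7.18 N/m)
No

pressure has SI base units: kg / (m * s^2)
N/m does NOT reduce to kg / (m * s^2); a valid unit for pressure would be e.g. Pa.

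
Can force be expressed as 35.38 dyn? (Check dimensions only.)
Yes

force has SI base units: kg * m / s^2
dyn reduces to the same SI base units, so it is a valid unit for force.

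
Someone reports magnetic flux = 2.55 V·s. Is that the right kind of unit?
Yes

magnetic flux has SI base units: kg * m^2 / (A * s^2)
V·s reduces to the same SI base units, so it is a valid unit for magnetic flux.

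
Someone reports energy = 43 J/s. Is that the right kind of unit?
No

energy has SI base units: kg * m^2 / s^2
J/s does NOT reduce to kg * m^2 / s^2; a valid unit for energy would be e.g. J.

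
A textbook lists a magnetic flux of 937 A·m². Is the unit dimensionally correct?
No

magnetic flux has SI base units: kg * m^2 / (A * s^2)
A·m² does NOT reduce to kg * m^2 / (A * s^2); a valid unit for magnetic flux would be e.g. Wb.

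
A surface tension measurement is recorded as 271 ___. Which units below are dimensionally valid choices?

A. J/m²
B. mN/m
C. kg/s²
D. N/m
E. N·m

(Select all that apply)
A, B, C, D

surface tension has SI base units: kg / s^2

Checking each option against kg / s^2:
  A. J/m²: ✓ matches
  B. mN/m: ✓ matches
  C. kg/s²: ✓ matches
  D. N/m: ✓ matches
  E. N·m: ✗ does not match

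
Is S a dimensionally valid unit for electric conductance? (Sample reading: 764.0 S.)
Yes

electric conductance has SI base units: A^2 * s^3 / (kg * m^2)
S reduces to the same SI base units, so it is a valid unit for electric conductance.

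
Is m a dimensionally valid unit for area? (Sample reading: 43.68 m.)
No

area has SI base units: m^2
m does NOT reduce to m^2; a valid unit for area would be e.g. m².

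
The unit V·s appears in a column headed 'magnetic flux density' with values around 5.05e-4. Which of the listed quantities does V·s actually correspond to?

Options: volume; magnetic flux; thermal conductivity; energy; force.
magnetic flux

magnetic flux density should have units dimensionally equivalent to kg / (A * s^2) (e.g. T).
The given unit 'V·s' reduces to kg * m^2 / (A * s^2). Of the listed options, that is the dimensionality of magnetic flux.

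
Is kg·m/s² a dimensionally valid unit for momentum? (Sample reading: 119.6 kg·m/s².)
No

momentum has SI base units: kg * m / s
kg·m/s² does NOT reduce to kg * m / s; a valid unit for momentum would be e.g. kg·m/s.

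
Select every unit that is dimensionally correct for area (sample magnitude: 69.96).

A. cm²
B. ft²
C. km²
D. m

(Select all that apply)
A, B, C

area has SI base units: m^2

Checking each option against m^2:
  A. cm²: ✓ matches
  B. ft²: ✓ matches
  C. km²: ✓ matches
  D. m: ✗ does not match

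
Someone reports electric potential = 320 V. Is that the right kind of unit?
Yes

electric potential has SI base units: kg * m^2 / (A * s^3)
V reduces to the same SI base units, so it is a valid unit for electric potential.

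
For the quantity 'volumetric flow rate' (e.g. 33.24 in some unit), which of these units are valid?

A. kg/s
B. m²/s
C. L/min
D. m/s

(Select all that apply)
C

volumetric flow rate has SI base units: m^3 / s

Checking each option against m^3 / s:
  A. kg/s: ✗ does not match
  B. m²/s: ✗ does not match
  C. L/min: ✓ matches
  D. m/s: ✗ does not match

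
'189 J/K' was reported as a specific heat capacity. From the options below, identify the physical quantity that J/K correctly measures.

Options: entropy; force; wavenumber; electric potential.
entropy

specific heat capacity should have units dimensionally equivalent to m^2 / (s^2 * K) (e.g. J/(kg·K)).
The given unit 'J/K' reduces to kg * m^2 / (s^2 * K). Of the listed options, that is the dimensionality of entropy.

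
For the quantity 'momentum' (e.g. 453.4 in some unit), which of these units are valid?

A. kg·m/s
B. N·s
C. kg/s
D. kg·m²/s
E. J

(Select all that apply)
A, B

momentum has SI base units: kg * m / s

Checking each option against kg * m / s:
  A. kg·m/s: ✓ matches
  B. N·s: ✓ matches
  C. kg/s: ✗ does not match
  D. kg·m²/s: ✗ does not match
  E. J: ✗ does not match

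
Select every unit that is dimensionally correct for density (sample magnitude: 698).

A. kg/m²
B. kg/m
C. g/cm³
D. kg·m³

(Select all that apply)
C

density has SI base units: kg / m^3

Checking each option against kg / m^3:
  A. kg/m²: ✗ does not match
  B. kg/m: ✗ does not match
  C. g/cm³: ✓ matches
  D. kg·m³: ✗ does not match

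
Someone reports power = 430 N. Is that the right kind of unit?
No

power has SI base units: kg * m^2 / s^3
N does NOT reduce to kg * m^2 / s^3; a valid unit for power would be e.g. W.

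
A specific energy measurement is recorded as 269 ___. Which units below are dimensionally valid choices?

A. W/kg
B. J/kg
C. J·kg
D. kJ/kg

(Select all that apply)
B, D

specific energy has SI base units: m^2 / s^2

Checking each option against m^2 / s^2:
  A. W/kg: ✗ does not match
  B. J/kg: ✓ matches
  C. J·kg: ✗ does not match
  D. kJ/kg: ✓ matches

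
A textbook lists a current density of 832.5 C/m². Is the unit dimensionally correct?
No

current density has SI base units: A / m^2
C/m² does NOT reduce to A / m^2; a valid unit for current density would be e.g. A/m².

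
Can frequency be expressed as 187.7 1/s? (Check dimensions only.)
Yes

frequency has SI base units: 1 / s
1/s reduces to the same SI base units, so it is a valid unit for frequency.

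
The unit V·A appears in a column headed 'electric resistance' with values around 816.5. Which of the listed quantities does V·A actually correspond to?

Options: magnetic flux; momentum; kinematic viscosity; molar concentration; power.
power

electric resistance should have units dimensionally equivalent to kg * m^2 / (A^2 * s^3) (e.g. Ω).
The given unit 'V·A' reduces to kg * m^2 / s^3. Of the listed options, that is the dimensionality of power.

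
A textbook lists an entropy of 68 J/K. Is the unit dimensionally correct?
Yes

entropy has SI base units: kg * m^2 / (s^2 * K)
J/K reduces to the same SI base units, so it is a valid unit for entropy.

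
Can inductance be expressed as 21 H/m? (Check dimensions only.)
No

inductance has SI base units: kg * m^2 / (A^2 * s^2)
H/m does NOT reduce to kg * m^2 / (A^2 * s^2); a valid unit for inductance would be e.g. H.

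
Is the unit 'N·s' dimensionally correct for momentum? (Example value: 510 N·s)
Yes

momentum has SI base units: kg * m / s
N·s reduces to the same SI base units, so it is a valid unit for momentum.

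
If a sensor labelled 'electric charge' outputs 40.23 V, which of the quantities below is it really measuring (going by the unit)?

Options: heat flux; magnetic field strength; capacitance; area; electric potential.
electric potential

electric charge should have units dimensionally equivalent to A * s (e.g. C).
The given unit 'V' reduces to kg * m^2 / (A * s^3). Of the listed options, that is the dimensionality of electric potential.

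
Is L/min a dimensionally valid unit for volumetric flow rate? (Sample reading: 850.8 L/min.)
Yes

volumetric flow rate has SI base units: m^3 / s
L/min reduces to the same SI base units, so it is a valid unit for volumetric flow rate.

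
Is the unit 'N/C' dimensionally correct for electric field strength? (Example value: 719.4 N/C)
Yes

electric field strength has SI base units: kg * m / (A * s^3)
N/C reduces to the same SI base units, so it is a valid unit for electric field strength.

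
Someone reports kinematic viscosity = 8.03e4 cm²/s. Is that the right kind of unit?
Yes

kinematic viscosity has SI base units: m^2 / s
cm²/s reduces to the same SI base units, so it is a valid unit for kinematic viscosity.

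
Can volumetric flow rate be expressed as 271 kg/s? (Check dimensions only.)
No

volumetric flow rate has SI base units: m^3 / s
kg/s does NOT reduce to m^3 / s; a valid unit for volumetric flow rate would be e.g. m³/s.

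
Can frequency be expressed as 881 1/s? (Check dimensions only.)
Yes

frequency has SI base units: 1 / s
1/s reduces to the same SI base units, so it is a valid unit for frequency.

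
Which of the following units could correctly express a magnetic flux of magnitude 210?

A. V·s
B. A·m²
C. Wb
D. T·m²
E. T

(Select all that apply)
A, C, D

magnetic flux has SI base units: kg * m^2 / (A * s^2)

Checking each option against kg * m^2 / (A * s^2):
  A. V·s: ✓ matches
  B. A·m²: ✗ does not match
  C. Wb: ✓ matches
  D. T·m²: ✓ matches
  E. T: ✗ does not match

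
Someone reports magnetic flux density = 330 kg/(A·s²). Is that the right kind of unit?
Yes

magnetic flux density has SI base units: kg / (A * s^2)
kg/(A·s²) reduces to the same SI base units, so it is a valid unit for magnetic flux density.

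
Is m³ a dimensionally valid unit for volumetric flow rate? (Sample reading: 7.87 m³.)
No

volumetric flow rate has SI base units: m^3 / s
m³ does NOT reduce to m^3 / s; a valid unit for volumetric flow rate would be e.g. m³/s.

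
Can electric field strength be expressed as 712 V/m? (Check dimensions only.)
Yes

electric field strength has SI base units: kg * m / (A * s^3)
V/m reduces to the same SI base units, so it is a valid unit for electric field strength.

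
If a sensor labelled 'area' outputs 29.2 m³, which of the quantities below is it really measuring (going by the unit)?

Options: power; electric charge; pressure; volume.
volume

area should have units dimensionally equivalent to m^2 (e.g. m²).
The given unit 'm³' reduces to m^3. Of the listed options, that is the dimensionality of volume.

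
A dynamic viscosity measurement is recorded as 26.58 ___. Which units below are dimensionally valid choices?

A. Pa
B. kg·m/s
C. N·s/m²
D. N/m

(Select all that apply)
C

dynamic viscosity has SI base units: kg / (m * s)

Checking each option against kg / (m * s):
  A. Pa: ✗ does not match
  B. kg·m/s: ✗ does not match
  C. N·s/m²: ✓ matches
  D. N/m: ✗ does not match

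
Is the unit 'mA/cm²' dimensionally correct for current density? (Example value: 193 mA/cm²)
Yes

current density has SI base units: A / m^2
mA/cm² reduces to the same SI base units, so it is a valid unit for current density.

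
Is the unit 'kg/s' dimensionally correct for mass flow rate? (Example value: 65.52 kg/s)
Yes

mass flow rate has SI base units: kg / s
kg/s reduces to the same SI base units, so it is a valid unit for mass flow rate.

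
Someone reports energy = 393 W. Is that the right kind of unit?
No

energy has SI base units: kg * m^2 / s^2
W does NOT reduce to kg * m^2 / s^2; a valid unit for energy would be e.g. J.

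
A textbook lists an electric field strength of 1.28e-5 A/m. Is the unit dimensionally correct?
No

electric field strength has SI base units: kg * m / (A * s^3)
A/m does NOT reduce to kg * m / (A * s^3); a valid unit for electric field strength would be e.g. V/m.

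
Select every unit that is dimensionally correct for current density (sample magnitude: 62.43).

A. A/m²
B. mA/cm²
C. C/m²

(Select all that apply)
A, B

current density has SI base units: A / m^2

Checking each option against A / m^2:
  A. A/m²: ✓ matches
  B. mA/cm²: ✓ matches
  C. C/m²: ✗ does not match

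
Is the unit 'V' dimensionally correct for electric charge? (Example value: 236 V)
No

electric charge has SI base units: A * s
V does NOT reduce to A * s; a valid unit for electric charge would be e.g. C.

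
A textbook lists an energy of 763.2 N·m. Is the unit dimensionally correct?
Yes

energy has SI base units: kg * m^2 / s^2
N·m reduces to the same SI base units, so it is a valid unit for energy.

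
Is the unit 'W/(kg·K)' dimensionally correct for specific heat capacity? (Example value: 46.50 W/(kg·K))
No

specific heat capacity has SI base units: m^2 / (s^2 * K)
W/(kg·K) does NOT reduce to m^2 / (s^2 * K); a valid unit for specific heat capacity would be e.g. J/(kg·K).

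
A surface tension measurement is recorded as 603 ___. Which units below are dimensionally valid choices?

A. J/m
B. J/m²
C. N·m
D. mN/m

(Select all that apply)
B, D

surface tension has SI base units: kg / s^2

Checking each option against kg / s^2:
  A. J/m: ✗ does not match
  B. J/m²: ✓ matches
  C. N·m: ✗ does not match
  D. mN/m: ✓ matches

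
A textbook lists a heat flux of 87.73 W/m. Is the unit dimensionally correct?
No

heat flux has SI base units: kg / s^3
W/m does NOT reduce to kg / s^3; a valid unit for heat flux would be e.g. W/m².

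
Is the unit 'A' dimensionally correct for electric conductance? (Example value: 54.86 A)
No

electric conductance has SI base units: A^2 * s^3 / (kg * m^2)
A does NOT reduce to A^2 * s^3 / (kg * m^2); a valid unit for electric conductance would be e.g. S.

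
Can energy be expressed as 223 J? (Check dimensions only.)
Yes

energy has SI base units: kg * m^2 / s^2
J reduces to the same SI base units, so it is a valid unit for energy.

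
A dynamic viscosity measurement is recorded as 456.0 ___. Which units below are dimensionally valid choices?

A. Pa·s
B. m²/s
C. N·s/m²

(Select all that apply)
A, C

dynamic viscosity has SI base units: kg / (m * s)

Checking each option against kg / (m * s):
  A. Pa·s: ✓ matches
  B. m²/s: ✗ does not match
  C. N·s/m²: ✓ matches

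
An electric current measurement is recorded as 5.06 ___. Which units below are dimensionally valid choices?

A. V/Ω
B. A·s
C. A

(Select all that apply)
A, C

electric current has SI base units: A

Checking each option against A:
  A. V/Ω: ✓ matches
  B. A·s: ✗ does not match
  C. A: ✓ matches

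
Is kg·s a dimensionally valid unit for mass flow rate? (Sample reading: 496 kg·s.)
No

mass flow rate has SI base units: kg / s
kg·s does NOT reduce to kg / s; a valid unit for mass flow rate would be e.g. kg/s.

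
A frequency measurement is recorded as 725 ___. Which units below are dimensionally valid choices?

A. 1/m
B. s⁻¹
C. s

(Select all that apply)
B

frequency has SI base units: 1 / s

Checking each option against 1 / s:
  A. 1/m: ✗ does not match
  B. s⁻¹: ✓ matches
  C. s: ✗ does not match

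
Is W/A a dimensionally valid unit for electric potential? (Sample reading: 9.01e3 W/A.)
Yes

electric potential has SI base units: kg * m^2 / (A * s^3)
W/A reduces to the same SI base units, so it is a valid unit for electric potential.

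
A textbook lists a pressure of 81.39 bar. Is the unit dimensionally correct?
Yes

pressure has SI base units: kg / (m * s^2)
bar reduces to the same SI base units, so it is a valid unit for pressure.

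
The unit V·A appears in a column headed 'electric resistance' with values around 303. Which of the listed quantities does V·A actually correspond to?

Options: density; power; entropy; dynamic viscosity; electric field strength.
power

electric resistance should have units dimensionally equivalent to kg * m^2 / (A^2 * s^3) (e.g. Ω).
The given unit 'V·A' reduces to kg * m^2 / s^3. Of the listed options, that is the dimensionality of power.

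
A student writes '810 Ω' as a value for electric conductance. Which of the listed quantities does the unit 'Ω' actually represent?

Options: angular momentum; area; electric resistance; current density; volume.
electric resistance

electric conductance should have units dimensionally equivalent to A^2 * s^3 / (kg * m^2) (e.g. S).
The given unit 'Ω' reduces to kg * m^2 / (A^2 * s^3). Of the listed options, that is the dimensionality of electric resistance.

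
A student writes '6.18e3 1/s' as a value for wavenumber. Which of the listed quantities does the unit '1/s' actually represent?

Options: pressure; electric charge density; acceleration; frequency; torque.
frequency

wavenumber should have units dimensionally equivalent to 1 / m (e.g. 1/m).
The given unit '1/s' reduces to 1 / s. Of the listed options, that is the dimensionality of frequency.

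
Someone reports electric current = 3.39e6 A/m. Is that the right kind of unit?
No

electric current has SI base units: A
A/m does NOT reduce to A; a valid unit for electric current would be e.g. A.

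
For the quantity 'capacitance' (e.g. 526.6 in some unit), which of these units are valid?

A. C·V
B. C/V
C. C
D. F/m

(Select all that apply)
B

capacitance has SI base units: A^2 * s^4 / (kg * m^2)

Checking each option against A^2 * s^4 / (kg * m^2):
  A. C·V: ✗ does not match
  B. C/V: ✓ matches
  C. C: ✗ does not match
  D. F/m: ✗ does not match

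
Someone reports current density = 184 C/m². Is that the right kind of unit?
No

current density has SI base units: A / m^2
C/m² does NOT reduce to A / m^2; a valid unit for current density would be e.g. A/m².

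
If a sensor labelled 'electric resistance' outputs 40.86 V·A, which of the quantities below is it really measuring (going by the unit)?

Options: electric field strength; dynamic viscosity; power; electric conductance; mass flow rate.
power

electric resistance should have units dimensionally equivalent to kg * m^2 / (A^2 * s^3) (e.g. Ω).
The given unit 'V·A' reduces to kg * m^2 / s^3. Of the listed options, that is the dimensionality of power.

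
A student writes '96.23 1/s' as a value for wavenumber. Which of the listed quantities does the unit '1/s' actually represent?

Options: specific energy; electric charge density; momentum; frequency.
frequency

wavenumber should have units dimensionally equivalent to 1 / m (e.g. 1/m).
The given unit '1/s' reduces to 1 / s. Of the listed options, that is the dimensionality of frequency.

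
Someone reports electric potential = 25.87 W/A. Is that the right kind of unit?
Yes

electric potential has SI base units: kg * m^2 / (A * s^3)
W/A reduces to the same SI base units, so it is a valid unit for electric potential.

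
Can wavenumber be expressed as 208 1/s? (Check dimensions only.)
No

wavenumber has SI base units: 1 / m
1/s does NOT reduce to 1 / m; a valid unit for wavenumber would be e.g. 1/m.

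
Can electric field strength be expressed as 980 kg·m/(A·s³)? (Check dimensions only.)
Yes

electric field strength has SI base units: kg * m / (A * s^3)
kg·m/(A·s³) reduces to the same SI base units, so it is a valid unit for electric field strength.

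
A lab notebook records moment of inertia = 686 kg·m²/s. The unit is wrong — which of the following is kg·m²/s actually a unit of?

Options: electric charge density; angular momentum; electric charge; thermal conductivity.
angular momentum

moment of inertia should have units dimensionally equivalent to kg * m^2 (e.g. kg·m²).
The given unit 'kg·m²/s' reduces to kg * m^2 / s. Of the listed options, that is the dimensionality of angular momentum.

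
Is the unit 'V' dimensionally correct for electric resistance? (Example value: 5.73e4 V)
No

electric resistance has SI base units: kg * m^2 / (A^2 * s^3)
V does NOT reduce to kg * m^2 / (A^2 * s^3); a valid unit for electric resistance would be e.g. Ω.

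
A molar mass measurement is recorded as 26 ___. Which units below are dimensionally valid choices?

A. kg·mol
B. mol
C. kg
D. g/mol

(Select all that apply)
D

molar mass has SI base units: kg / mol

Checking each option against kg / mol:
  A. kg·mol: ✗ does not match
  B. mol: ✗ does not match
  C. kg: ✗ does not match
  D. g/mol: ✓ matches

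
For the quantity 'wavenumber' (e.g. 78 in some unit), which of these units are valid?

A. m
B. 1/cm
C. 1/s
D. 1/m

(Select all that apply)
B, D

wavenumber has SI base units: 1 / m

Checking each option against 1 / m:
  A. m: ✗ does not match
  B. 1/cm: ✓ matches
  C. 1/s: ✗ does not match
  D. 1/m: ✓ matches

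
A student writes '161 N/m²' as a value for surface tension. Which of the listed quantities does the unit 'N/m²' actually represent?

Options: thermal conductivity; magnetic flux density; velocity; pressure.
pressure

surface tension should have units dimensionally equivalent to kg / s^2 (e.g. N/m).
The given unit 'N/m²' reduces to kg / (m * s^2). Of the listed options, that is the dimensionality of pressure.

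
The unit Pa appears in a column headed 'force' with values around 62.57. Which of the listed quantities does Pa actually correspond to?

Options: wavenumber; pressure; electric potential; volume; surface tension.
pressure

force should have units dimensionally equivalent to kg * m / s^2 (e.g. N).
The given unit 'Pa' reduces to kg / (m * s^2). Of the listed options, that is the dimensionality of pressure.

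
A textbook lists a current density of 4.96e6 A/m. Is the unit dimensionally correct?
No

current density has SI base units: A / m^2
A/m does NOT reduce to A / m^2; a valid unit for current density would be e.g. A/m².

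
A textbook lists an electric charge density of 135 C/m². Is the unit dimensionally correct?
No

electric charge density has SI base units: A * s / m^3
C/m² does NOT reduce to A * s / m^3; a valid unit for electric charge density would be e.g. C/m³.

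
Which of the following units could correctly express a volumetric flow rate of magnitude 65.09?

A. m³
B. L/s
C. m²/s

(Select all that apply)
B

volumetric flow rate has SI base units: m^3 / s

Checking each option against m^3 / s:
  A. m³: ✗ does not match
  B. L/s: ✓ matches
  C. m²/s: ✗ does not match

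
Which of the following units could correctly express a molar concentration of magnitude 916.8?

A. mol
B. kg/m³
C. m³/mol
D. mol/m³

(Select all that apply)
D

molar concentration has SI base units: mol / m^3

Checking each option against mol / m^3:
  A. mol: ✗ does not match
  B. kg/m³: ✗ does not match
  C. m³/mol: ✗ does not match
  D. mol/m³: ✓ matches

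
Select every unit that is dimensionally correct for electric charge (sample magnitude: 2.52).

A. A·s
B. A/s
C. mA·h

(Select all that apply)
A, C

electric charge has SI base units: A * s

Checking each option against A * s:
  A. A·s: ✓ matches
  B. A/s: ✗ does not match
  C. mA·h: ✓ matches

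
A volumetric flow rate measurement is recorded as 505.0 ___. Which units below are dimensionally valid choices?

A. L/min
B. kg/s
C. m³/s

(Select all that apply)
A, C

volumetric flow rate has SI base units: m^3 / s

Checking each option against m^3 / s:
  A. L/min: ✓ matches
  B. kg/s: ✗ does not match
  C. m³/s: ✓ matches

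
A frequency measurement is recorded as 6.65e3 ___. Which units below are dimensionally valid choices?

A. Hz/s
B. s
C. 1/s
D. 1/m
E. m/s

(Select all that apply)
C

frequency has SI base units: 1 / s

Checking each option against 1 / s:
  A. Hz/s: ✗ does not match
  B. s: ✗ does not match
  C. 1/s: ✓ matches
  D. 1/m: ✗ does not match
  E. m/s: ✗ does not match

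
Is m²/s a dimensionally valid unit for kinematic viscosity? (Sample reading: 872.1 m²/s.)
Yes

kinematic viscosity has SI base units: m^2 / s
m²/s reduces to the same SI base units, so it is a valid unit for kinematic viscosity.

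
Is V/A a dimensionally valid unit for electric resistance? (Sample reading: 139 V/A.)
Yes

electric resistance has SI base units: kg * m^2 / (A^2 * s^3)
V/A reduces to the same SI base units, so it is a valid unit for electric resistance.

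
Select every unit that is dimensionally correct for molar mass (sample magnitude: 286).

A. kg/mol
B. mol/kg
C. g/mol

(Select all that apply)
A, C

molar mass has SI base units: kg / mol

Checking each option against kg / mol:
  A. kg/mol: ✓ matches
  B. mol/kg: ✗ does not match
  C. g/mol: ✓ matches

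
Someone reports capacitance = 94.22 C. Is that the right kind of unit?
No

capacitance has SI base units: A^2 * s^4 / (kg * m^2)
C does NOT reduce to A^2 * s^4 / (kg * m^2); a valid unit for capacitance would be e.g. F.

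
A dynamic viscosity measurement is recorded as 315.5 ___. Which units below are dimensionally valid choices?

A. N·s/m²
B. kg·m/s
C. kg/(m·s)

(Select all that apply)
A, C

dynamic viscosity has SI base units: kg / (m * s)

Checking each option against kg / (m * s):
  A. N·s/m²: ✓ matches
  B. kg·m/s: ✗ does not match
  C. kg/(m·s): ✓ matches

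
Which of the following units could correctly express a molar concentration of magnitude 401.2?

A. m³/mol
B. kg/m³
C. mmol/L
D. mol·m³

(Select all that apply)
C

molar concentration has SI base units: mol / m^3

Checking each option against mol / m^3:
  A. m³/mol: ✗ does not match
  B. kg/m³: ✗ does not match
  C. mmol/L: ✓ matches
  D. mol·m³: ✗ does not match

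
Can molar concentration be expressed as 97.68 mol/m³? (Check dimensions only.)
Yes

molar concentration has SI base units: mol / m^3
mol/m³ reduces to the same SI base units, so it is a valid unit for molar concentration.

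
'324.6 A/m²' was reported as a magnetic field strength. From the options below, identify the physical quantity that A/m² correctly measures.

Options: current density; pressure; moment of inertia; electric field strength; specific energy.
current density

magnetic field strength should have units dimensionally equivalent to A / m (e.g. A/m).
The given unit 'A/m²' reduces to A / m^2. Of the listed options, that is the dimensionality of current density.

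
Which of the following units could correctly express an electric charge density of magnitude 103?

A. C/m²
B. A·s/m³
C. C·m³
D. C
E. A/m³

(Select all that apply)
B

electric charge density has SI base units: A * s / m^3

Checking each option against A * s / m^3:
  A. C/m²: ✗ does not match
  B. A·s/m³: ✓ matches
  C. C·m³: ✗ does not match
  D. C: ✗ does not match
  E. A/m³: ✗ does not match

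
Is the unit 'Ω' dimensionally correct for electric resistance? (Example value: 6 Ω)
Yes

electric resistance has SI base units: kg * m^2 / (A^2 * s^3)
Ω reduces to the same SI base units, so it is a valid unit for electric resistance.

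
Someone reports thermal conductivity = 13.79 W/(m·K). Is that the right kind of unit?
Yes

thermal conductivity has SI base units: kg * m / (s^3 * K)
W/(m·K) reduces to the same SI base units, so it is a valid unit for thermal conductivity.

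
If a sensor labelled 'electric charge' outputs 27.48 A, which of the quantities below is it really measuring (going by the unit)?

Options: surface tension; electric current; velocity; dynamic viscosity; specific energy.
electric current

electric charge should have units dimensionally equivalent to A * s (e.g. C).
The given unit 'A' reduces to A. Of the listed options, that is the dimensionality of electric current.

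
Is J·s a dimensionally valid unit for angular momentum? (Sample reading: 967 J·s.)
Yes

angular momentum has SI base units: kg * m^2 / s
J·s reduces to the same SI base units, so it is a valid unit for angular momentum.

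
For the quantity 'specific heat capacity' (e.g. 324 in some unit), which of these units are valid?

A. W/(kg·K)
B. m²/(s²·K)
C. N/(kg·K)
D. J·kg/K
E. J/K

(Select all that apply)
B

specific heat capacity has SI base units: m^2 / (s^2 * K)

Checking each option against m^2 / (s^2 * K):
  A. W/(kg·K): ✗ does not match
  B. m²/(s²·K): ✓ matches
  C. N/(kg·K): ✗ does not match
  D. J·kg/K: ✗ does not match
  E. J/K: ✗ does not match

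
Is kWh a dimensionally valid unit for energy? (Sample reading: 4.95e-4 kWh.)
Yes

energy has SI base units: kg * m^2 / s^2
kWh reduces to the same SI base units, so it is a valid unit for energy.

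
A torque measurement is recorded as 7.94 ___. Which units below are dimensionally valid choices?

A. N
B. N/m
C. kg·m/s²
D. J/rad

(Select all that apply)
D

torque has SI base units: kg * m^2 / s^2

Checking each option against kg * m^2 / s^2:
  A. N: ✗ does not match
  B. N/m: ✗ does not match
  C. kg·m/s²: ✗ does not match
  D. J/rad: ✓ matches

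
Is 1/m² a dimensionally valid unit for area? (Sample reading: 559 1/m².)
No

area has SI base units: m^2
1/m² does NOT reduce to m^2; a valid unit for area would be e.g. m².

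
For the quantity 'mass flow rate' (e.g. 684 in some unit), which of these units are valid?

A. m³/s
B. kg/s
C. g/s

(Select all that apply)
B, C

mass flow rate has SI base units: kg / s

Checking each option against kg / s:
  A. m³/s: ✗ does not match
  B. kg/s: ✓ matches
  C. g/s: ✓ matches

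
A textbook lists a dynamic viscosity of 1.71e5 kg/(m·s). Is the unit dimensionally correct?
Yes

dynamic viscosity has SI base units: kg / (m * s)
kg/(m·s) reduces to the same SI base units, so it is a valid unit for dynamic viscosity.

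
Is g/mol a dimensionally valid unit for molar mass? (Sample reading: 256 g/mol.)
Yes

molar mass has SI base units: kg / mol
g/mol reduces to the same SI base units, so it is a valid unit for molar mass.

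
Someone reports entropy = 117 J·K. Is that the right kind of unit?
No

entropy has SI base units: kg * m^2 / (s^2 * K)
J·K does NOT reduce to kg * m^2 / (s^2 * K); a valid unit for entropy would be e.g. J/K.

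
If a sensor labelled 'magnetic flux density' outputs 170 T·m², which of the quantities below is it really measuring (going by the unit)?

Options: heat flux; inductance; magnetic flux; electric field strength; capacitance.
magnetic flux

magnetic flux density should have units dimensionally equivalent to kg / (A * s^2) (e.g. T).
The given unit 'T·m²' reduces to kg * m^2 / (A * s^2). Of the listed options, that is the dimensionality of magnetic flux.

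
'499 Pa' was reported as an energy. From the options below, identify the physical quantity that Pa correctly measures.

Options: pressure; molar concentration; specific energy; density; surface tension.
pressure

energy should have units dimensionally equivalent to kg * m^2 / s^2 (e.g. J).
The given unit 'Pa' reduces to kg / (m * s^2). Of the listed options, that is the dimensionality of pressure.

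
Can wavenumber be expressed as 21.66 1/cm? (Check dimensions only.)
Yes

wavenumber has SI base units: 1 / m
1/cm reduces to the same SI base units, so it is a valid unit for wavenumber.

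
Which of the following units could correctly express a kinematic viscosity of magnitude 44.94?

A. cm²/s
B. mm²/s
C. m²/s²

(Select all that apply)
A, B

kinematic viscosity has SI base units: m^2 / s

Checking each option against m^2 / s:
  A. cm²/s: ✓ matches
  B. mm²/s: ✓ matches
  C. m²/s²: ✗ does not match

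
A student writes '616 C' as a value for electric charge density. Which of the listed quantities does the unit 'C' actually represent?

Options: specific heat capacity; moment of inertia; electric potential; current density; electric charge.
electric charge

electric charge density should have units dimensionally equivalent to A * s / m^3 (e.g. C/m³).
The given unit 'C' reduces to A * s. Of the listed options, that is the dimensionality of electric charge.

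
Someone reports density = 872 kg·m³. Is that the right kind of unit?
No

density has SI base units: kg / m^3
kg·m³ does NOT reduce to kg / m^3; a valid unit for density would be e.g. kg/m³.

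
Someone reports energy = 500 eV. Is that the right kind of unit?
Yes

energy has SI base units: kg * m^2 / s^2
eV reduces to the same SI base units, so it is a valid unit for energy.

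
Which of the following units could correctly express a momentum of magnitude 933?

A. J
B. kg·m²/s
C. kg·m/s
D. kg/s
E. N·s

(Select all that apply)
C, E

momentum has SI base units: kg * m / s

Checking each option against kg * m / s:
  A. J: ✗ does not match
  B. kg·m²/s: ✗ does not match
  C. kg·m/s: ✓ matches
  D. kg/s: ✗ does not match
  E. N·s: ✓ matches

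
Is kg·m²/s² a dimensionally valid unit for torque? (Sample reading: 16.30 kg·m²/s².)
Yes

torque has SI base units: kg * m^2 / s^2
kg·m²/s² reduces to the same SI base units, so it is a valid unit for torque.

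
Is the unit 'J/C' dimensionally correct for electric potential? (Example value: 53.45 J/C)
Yes

electric potential has SI base units: kg * m^2 / (A * s^3)
J/C reduces to the same SI base units, so it is a valid unit for electric potential.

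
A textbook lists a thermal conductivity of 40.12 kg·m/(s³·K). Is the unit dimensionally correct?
Yes

thermal conductivity has SI base units: kg * m / (s^3 * K)
kg·m/(s³·K) reduces to the same SI base units, so it is a valid unit for thermal conductivity.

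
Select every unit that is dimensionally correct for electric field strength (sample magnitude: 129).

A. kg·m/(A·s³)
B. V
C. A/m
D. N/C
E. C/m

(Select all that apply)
A, D

electric field strength has SI base units: kg * m / (A * s^3)

Checking each option against kg * m / (A * s^3):
  A. kg·m/(A·s³): ✓ matches
  B. V: ✗ does not match
  C. A/m: ✗ does not match
  D. N/C: ✓ matches
  E. C/m: ✗ does not match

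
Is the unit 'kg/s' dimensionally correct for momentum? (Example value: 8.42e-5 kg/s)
No

momentum has SI base units: kg * m / s
kg/s does NOT reduce to kg * m / s; a valid unit for momentum would be e.g. kg·m/s.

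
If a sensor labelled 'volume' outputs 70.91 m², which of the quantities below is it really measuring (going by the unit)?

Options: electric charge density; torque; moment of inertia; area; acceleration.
area

volume should have units dimensionally equivalent to m^3 (e.g. m³).
The given unit 'm²' reduces to m^2. Of the listed options, that is the dimensionality of area.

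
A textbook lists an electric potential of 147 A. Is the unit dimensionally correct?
No

electric potential has SI base units: kg * m^2 / (A * s^3)
A does NOT reduce to kg * m^2 / (A * s^3); a valid unit for electric potential would be e.g. V.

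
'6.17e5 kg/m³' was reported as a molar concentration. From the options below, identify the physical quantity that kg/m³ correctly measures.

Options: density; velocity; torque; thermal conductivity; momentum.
density

molar concentration should have units dimensionally equivalent to mol / m^3 (e.g. mol/m³).
The given unit 'kg/m³' reduces to kg / m^3. Of the listed options, that is the dimensionality of density.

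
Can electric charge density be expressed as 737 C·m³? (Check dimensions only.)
No

electric charge density has SI base units: A * s / m^3
C·m³ does NOT reduce to A * s / m^3; a valid unit for electric charge density would be e.g. C/m³.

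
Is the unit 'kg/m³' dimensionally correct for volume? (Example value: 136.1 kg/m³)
No

volume has SI base units: m^3
kg/m³ does NOT reduce to m^3; a valid unit for volume would be e.g. m³.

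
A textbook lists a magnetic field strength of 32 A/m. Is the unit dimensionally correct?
Yes

magnetic field strength has SI base units: A / m
A/m reduces to the same SI base units, so it is a valid unit for magnetic field strength.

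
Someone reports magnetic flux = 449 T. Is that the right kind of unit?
No

magnetic flux has SI base units: kg * m^2 / (A * s^2)
T does NOT reduce to kg * m^2 / (A * s^2); a valid unit for magnetic flux would be e.g. Wb.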